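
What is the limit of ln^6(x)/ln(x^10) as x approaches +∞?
This is an ∞/∞ indeterminate form as x → +∞.
Write ln(x^10) = 10·ln(x), reducing the quotient to ln^5(x)/10 → ∞.
Limit = ∞.

Final answer: ∞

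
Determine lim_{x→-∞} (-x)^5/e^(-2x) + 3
The quotient is an ∞/∞ indeterminate form as x → -∞.
Compare growth rates of the dominant terms (exponentials ≫ polynomials ≫ logarithms), or apply L'Hôpital's rule; the quotient → 0.
Adding the constant: 0 + 3 = 3. Limit = 3.

Final answer: 3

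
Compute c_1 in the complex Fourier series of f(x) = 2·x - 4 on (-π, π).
Compute the real Fourier coefficients first: a_1 = 0, b_1 = 4.
Then c_1 = (a_1 − i·b_1)/2 = -2·i.

Final answer: -2·i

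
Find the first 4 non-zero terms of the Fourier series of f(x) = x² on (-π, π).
-4·cos(x) + cos(2·x) - 4·cos(3·x)/9 + π^2/3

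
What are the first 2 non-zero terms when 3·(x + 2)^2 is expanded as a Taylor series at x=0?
12·x + 12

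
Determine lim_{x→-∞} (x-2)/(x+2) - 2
Evaluate the dominant behaviour as x → -∞; each term tends to a finite value or vanishes.
Limit = -1.

Final answer: -1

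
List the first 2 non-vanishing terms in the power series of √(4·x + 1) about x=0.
2·x + 1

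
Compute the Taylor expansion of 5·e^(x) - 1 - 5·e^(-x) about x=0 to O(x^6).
x^5/12 + 5·x^3/3 + 10·x - 1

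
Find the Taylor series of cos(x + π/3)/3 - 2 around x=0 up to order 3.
√(3)·x^3/36 - x^2/12 - √(3)·x/6 - 11/6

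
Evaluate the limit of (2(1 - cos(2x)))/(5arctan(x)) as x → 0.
Both numerator and denominator → 0 as x → 0; this is a 0/0 indeterminate form.
Expand each to leading order near x = 0: numerator ~ 4·x^2, denominator ~ 5·x.
The limit of the ratio is 0.

Final answer: 0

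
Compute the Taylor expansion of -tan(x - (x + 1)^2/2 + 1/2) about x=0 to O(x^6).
x^2/2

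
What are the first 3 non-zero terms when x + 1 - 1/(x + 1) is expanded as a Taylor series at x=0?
x^3 - x^2 + 2·x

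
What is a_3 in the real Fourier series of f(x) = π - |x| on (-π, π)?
a_3 = (1/π) ∫_{-π}^{π} f(x)·cos(3x) dx.
Evaluate the integral (use parity and integration by parts as needed): a_3 = 4/(9·π).

Final answer: 4/(9·π)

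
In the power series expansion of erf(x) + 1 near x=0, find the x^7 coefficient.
Expand to order 7: erf(x) + 1 = -x^7/(21·√(π)) + x^5/(5·√(π)) - 2·x^3/(3·√(π)) + 2·x/√(π) + 1 + O(x^8).
The coefficient of x^7 is -1/(21·√(π)).

Final answer: -1/(21·√(π))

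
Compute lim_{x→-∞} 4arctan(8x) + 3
Evaluate the dominant behaviour as x → -∞; each term tends to a finite value or vanishes.
Limit = 3 - 2·π.

Final answer: 3 - 2·π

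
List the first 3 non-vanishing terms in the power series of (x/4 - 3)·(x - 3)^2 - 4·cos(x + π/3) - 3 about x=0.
-7·x^2/2 + x·(2·√(3) + 81/4) - 32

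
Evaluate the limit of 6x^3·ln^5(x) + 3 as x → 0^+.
The product is a 0·∞ indeterminate form at x → 0⁺.
Rewrite the product as 6·ln^5(x) / x^(-3) and apply L'Hôpital, or use the standard hierarchy x^(-3) ≫ |ln x|^5 as x → 0⁺.
The indeterminate product → 0, so the limit = 3.

Final answer: 3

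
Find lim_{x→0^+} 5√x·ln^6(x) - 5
The product is a 0·∞ indeterminate form at x → 0⁺.
Rewrite the product as 5·ln^6(x) / x^(-1/2) and apply L'Hôpital, or use the standard hierarchy x^(-1/2) ≫ |ln x|^6 as x → 0⁺.
The indeterminate product → 0, so the limit = -5.

Final answer: -5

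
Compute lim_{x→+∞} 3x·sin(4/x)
As x → +∞: let u = 4/x → 0⁺; then 3·x·sin(4/x) = 3·4·sin(u)/u → 3·4·1 = 12.
Limit = 12.

Final answer: 12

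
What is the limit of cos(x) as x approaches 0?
Direct substitution at x = 0 gives 1.

Final answer: 1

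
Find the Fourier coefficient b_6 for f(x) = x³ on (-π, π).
b_6 = (1/π) ∫_{-π}^{π} f(x)·sin(6x) dx.
Evaluate the integral (use parity and integration by parts as needed): b_6 = 1/18 - π^2/3.

Final answer: 1/18 - π^2/3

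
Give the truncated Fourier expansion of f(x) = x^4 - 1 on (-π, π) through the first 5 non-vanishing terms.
(48 - 8·π^2)·cos(x) + (-3 + 2·π^2)·cos(2·x) + (16/27 - 8·π^2/9)·cos(3·x) + (-3/16 + π^2/2)·cos(4·x) - 1 + π^4/5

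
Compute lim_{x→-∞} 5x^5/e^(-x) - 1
The quotient is an ∞/∞ indeterminate form as x → -∞.
Compare growth rates of the dominant terms (exponentials ≫ polynomials ≫ logarithms), or apply L'Hôpital's rule; the quotient → 0.
Adding the constant: 0 - 1 = -1. Limit = -1.

Final answer: -1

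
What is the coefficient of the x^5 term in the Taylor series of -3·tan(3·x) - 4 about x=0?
Expand to order 5: -3·tan(3·x) - 4 = -486·x^5/5 - 27·x^3 - 9·x - 4 + O(x^6).
The coefficient of x^5 is -486/5.

Final answer: -486/5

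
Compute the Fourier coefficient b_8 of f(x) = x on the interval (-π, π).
b_8 = (1/π) ∫_{-π}^{π} f(x)·sin(8x) dx.
Evaluate the integral (use parity and integration by parts as needed): b_8 = -1/4.

Final answer: -1/4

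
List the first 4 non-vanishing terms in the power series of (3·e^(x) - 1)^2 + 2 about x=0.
11·x^3 + 15·x^2 + 12·x + 6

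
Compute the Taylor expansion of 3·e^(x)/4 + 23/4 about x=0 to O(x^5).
x^4/32 + x^3/8 + 3·x^2/8 + 3·x/4 + 13/2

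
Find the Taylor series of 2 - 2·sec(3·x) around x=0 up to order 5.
-135·x^4/4 - 9·x^2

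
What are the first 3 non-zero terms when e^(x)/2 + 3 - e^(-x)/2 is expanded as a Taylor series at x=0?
x^3/6 + x + 3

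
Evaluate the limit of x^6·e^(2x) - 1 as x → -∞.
The product is a 0·∞ indeterminate form at x → -∞.
Rewrite the product as x^6 / e^(-2x) (an ∞/∞ form) and apply L'Hôpital, or use the standard hierarchy e^(2|x|) ≫ |x^6| as x → -∞.
The indeterminate product → 0, so the limit = -1.

Final answer: -1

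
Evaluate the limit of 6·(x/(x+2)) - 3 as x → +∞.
Evaluate the dominant behaviour as x → +∞; each term tends to a finite value or vanishes.
Limit = 3.

Final answer: 3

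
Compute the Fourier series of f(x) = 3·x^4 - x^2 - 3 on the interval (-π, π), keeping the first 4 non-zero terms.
(148 - 24·π^2)·cos(x) + (-10 + 6·π^2)·cos(2·x) + (20/9 - 8·π^2/3)·cos(3·x) - π^2/3 - 3 + 3·π^4/5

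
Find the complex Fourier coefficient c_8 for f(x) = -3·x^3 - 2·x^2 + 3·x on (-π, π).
Compute the real Fourier coefficients first: a_8 = -1/8, b_8 = -105/128 + 3·π^2/4.
Then c_8 = (a_8 − i·b_8)/2 = -1/16 - 3·i·π^2/8 + 105·i/256.

Final answer: -1/16 - 3·i·π^2/8 + 105·i/256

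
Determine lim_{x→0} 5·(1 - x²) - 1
Direct substitution at x = 0 gives 4.

Final answer: 4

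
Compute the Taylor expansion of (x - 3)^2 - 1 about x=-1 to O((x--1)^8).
15 - 8·(x + 1) + (x + 1)^2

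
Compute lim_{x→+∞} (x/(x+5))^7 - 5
As x → +∞: x/(x+5) = 1/(1 + 5/x) → 1, and the 7th power of a limit-1 base also → 1; with the additive constant, 1 - 5 = -4.
Limit = -4.

Final answer: -4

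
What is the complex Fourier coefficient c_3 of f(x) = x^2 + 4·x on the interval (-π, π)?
Compute the real Fourier coefficients first: a_3 = -4/9, b_3 = 8/3.
Then c_3 = (a_3 − i·b_3)/2 = -2/9 - 4·i/3.

Final answer: -2/9 - 4·i/3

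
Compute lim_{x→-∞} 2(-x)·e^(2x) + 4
The product is a 0·∞ indeterminate form at x → -∞.
Rewrite the product as 2(-x) / e^(-2x) (an ∞/∞ form) and apply L'Hôpital, or use the standard hierarchy e^(2|x|) ≫ |(-x)| as x → -∞.
The indeterminate product → 0, so the limit = 4.

Final answer: 4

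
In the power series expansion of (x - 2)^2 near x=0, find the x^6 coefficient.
Expand to order 6: (x - 2)^2 = x^2 - 4·x + 4 + O(x^7).
The coefficient of x^6 is 0.

Final answer: 0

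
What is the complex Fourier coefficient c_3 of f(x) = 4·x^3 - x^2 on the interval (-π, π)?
Compute the real Fourier coefficients first: a_3 = 4/9, b_3 = -16/9 + 8·π^2/3.
Then c_3 = (a_3 − i·b_3)/2 = 2/9 - 4·i·π^2/3 + 8·i/9.

Final answer: 2/9 - 4·i·π^2/3 + 8·i/9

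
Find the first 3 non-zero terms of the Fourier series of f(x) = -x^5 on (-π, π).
(-240 - 2·π^4 + 40·π^2)·sin(x) + (-5·π^2 + 15/2 + π^4)·sin(2·x) + (-2·π^4/3 - 80/81 + 40·π^2/27)·sin(3·x)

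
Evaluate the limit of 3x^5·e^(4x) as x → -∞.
This is a 0·∞ indeterminate form at x → -∞.
Rewrite the product as 3x^5 / e^(-4x) (an ∞/∞ form) and apply L'Hôpital, or use the standard hierarchy e^(4|x|) ≫ |x^5| as x → -∞.
The indeterminate product → 0, so the limit = 0.

Final answer: 0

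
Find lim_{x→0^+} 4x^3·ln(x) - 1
The product is a 0·∞ indeterminate form at x → 0⁺.
Rewrite the product as 4·ln(x) / x^(-3) and apply L'Hôpital, or use the standard hierarchy x^(-3) ≫ |ln x| as x → 0⁺.
The indeterminate product → 0, so the limit = -1.

Final answer: -1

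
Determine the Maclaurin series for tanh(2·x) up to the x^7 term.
-2176·x^7/315 + 64·x^5/15 - 8·x^3/3 + 2·x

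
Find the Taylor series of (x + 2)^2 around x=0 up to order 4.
x^2 + 4·x + 4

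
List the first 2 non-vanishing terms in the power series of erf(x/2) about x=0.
-x^3/(12·√(π)) + x/√(π)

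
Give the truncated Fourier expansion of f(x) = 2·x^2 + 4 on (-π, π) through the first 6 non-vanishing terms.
-8·cos(x) + 2·cos(2·x) - 8·cos(3·x)/9 + cos(4·x)/2 - 8·cos(5·x)/25 + 4 + 2·π^2/3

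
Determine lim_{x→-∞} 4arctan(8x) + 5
Evaluate the dominant behaviour as x → -∞; each term tends to a finite value or vanishes.
Limit = 5 - 2·π.

Final answer: 5 - 2·π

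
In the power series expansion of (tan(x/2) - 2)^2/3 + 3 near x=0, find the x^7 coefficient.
Expand to order 7: (tan(x/2) - 2)^2/3 + 3 = -17·x^7/30240 + 17·x^6/8640 - x^5/180 + x^4/72 - x^3/18 + x^2/12 - 2·x/3 + 13/3 + O(x^8).
The coefficient of x^7 is -17/30240.

Final answer: -17/30240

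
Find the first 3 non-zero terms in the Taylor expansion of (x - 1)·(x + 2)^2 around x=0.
x^3 + 3·x^2 - 4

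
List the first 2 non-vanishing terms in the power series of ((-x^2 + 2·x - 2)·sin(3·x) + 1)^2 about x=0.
1 - 12·x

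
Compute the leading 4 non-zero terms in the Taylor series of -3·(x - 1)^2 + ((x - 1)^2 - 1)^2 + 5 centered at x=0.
-4·x^3 + x^2 + 6·x + 2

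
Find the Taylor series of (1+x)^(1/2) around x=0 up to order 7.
33·x^7/2048 - 21·x^6/1024 + 7·x^5/256 - 5·x^4/128 + x^3/16 - x^2/8 + x/2 + 1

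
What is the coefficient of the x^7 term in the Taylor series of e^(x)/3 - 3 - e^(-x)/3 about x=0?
Expand to order 7: e^(x)/3 - 3 - e^(-x)/3 = x^7/7560 + x^5/180 + x^3/9 + 2·x/3 - 3 + O(x^8).
The coefficient of x^7 is 1/7560.

Final answer: 1/7560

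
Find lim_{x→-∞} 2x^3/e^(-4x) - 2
The quotient is an ∞/∞ indeterminate form as x → -∞.
Compare growth rates of the dominant terms (exponentials ≫ polynomials ≫ logarithms), or apply L'Hôpital's rule; the quotient → 0.
Adding the constant: 0 - 2 = -2. Limit = -2.

Final answer: -2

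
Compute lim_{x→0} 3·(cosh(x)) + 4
Direct substitution at x = 0 gives 7.

Final answer: 7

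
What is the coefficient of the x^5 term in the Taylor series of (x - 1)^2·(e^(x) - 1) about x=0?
Expand to order 5: (x - 1)^2·(e^(x) - 1) = 11·x^5/120 + 5·x^4/24 + x^3/6 - 3·x^2/2 + x + O(x^6).
The coefficient of x^5 is 11/120.

Final answer: 11/120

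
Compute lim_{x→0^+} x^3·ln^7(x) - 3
The product is a 0·∞ indeterminate form at x → 0⁺.
Rewrite the product as ln^7(x) / x^(-3) and apply L'Hôpital, or use the standard hierarchy x^(-3) ≫ |ln x|^7 as x → 0⁺.
The indeterminate product → 0, so the limit = -3.

Final answer: -3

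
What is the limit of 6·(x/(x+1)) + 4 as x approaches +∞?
Evaluate the dominant behaviour as x → +∞; each term tends to a finite value or vanishes.
Limit = 10.

Final answer: 10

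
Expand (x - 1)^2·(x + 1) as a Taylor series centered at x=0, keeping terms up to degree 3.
x^3 - x^2 - x + 1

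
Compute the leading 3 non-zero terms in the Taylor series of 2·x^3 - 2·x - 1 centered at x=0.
2·x^3 - 2·x - 1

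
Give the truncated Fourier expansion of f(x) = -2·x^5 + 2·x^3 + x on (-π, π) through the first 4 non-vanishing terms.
(-502 - 4·π^4 + 84·π^2)·sin(x) + (-12·π^2 + 17 + 2·π^4)·sin(2·x) + (-4·π^4/3 - 178/81 + 116·π^2/27)·sin(3·x) + (-9·π^2/4 + 11/32 + π^4)·sin(4·x)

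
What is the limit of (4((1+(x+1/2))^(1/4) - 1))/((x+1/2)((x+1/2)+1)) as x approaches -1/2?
Both numerator and denominator → 0 as x → -1/2; this is a 0/0 indeterminate form.
Expand each to leading order near x = -1/2: numerator ~ (x + 1/2), denominator ~ (x + 1/2).
The limit of the ratio is 1.

Final answer: 1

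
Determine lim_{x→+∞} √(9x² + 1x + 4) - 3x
As x → +∞: multiply by the conjugate to get (1x+4)/(√(9x²+1x+4)+3x); the denominator ~ 6x, so the limit is 1/6.
Limit = 1/6.

Final answer: 1/6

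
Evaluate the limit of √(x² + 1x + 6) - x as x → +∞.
This is an ∞ − ∞ indeterminate form.
Multiply and divide by the conjugate √(x²+1x + 6) + x; the x² terms cancel, leaving (1x + 6)/(√(x²+1x + 6)+x) → 1/2.
Limit = 1/2.

Final answer: 1/2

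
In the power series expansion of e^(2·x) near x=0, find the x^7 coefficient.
Expand to order 7: e^(2·x) = 8·x^7/315 + 4·x^6/45 + 4·x^5/15 + 2·x^4/3 + 4·x^3/3 + 2·x^2 + 2·x + 1 + O(x^8).
The coefficient of x^7 is 8/315.

Final answer: 8/315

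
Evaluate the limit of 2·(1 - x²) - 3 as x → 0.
Direct substitution at x = 0 gives -1.

Final answer: -1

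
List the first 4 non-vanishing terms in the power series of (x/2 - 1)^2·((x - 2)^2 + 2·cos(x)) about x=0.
-x^3 + 11·x^2/2 - 10·x + 6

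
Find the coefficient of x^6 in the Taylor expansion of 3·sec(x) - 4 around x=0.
Expand to order 6: 3·sec(x) - 4 = 61·x^6/240 + 5·x^4/8 + 3·x^2/2 - 1 + O(x^7).
The coefficient of x^6 is 61/240.

Final answer: 61/240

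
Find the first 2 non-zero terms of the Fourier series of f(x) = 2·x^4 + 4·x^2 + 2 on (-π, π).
(80 - 16·π^2)·cos(x) + 2 + 4·π^2/3 + 2·π^4/5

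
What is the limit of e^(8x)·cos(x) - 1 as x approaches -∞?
Evaluate the dominant behaviour as x → -∞; each term tends to a finite value or vanishes.
Limit = -1.

Final answer: -1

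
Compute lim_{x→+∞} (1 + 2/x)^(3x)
As x → +∞: write (1 + 2/x)^(3x) = ((1 + 2/x)^x)^3 → (e^2)^3 = e^6.
Limit = e^(6).

Final answer: e^(6)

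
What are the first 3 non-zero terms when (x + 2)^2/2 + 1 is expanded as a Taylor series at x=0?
x^2/2 + 2·x + 3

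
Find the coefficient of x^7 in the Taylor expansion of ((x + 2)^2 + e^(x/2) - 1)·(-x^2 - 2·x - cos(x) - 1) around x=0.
Expand to order 7: ((x + 2)^2 + e^(x/2) - 1)·(-x^2 - 2·x - cos(x) - 1) = 1679·x^7/322560 - 199·x^6/4608 - 391·x^5/1920 - 149·x^4/192 - 109·x^3/24 - 53·x^2/4 - 17·x - 8 + O(x^8).
The coefficient of x^7 is 1679/322560.

Final answer: 1679/322560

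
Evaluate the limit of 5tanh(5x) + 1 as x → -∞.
Evaluate the dominant behaviour as x → -∞; each term tends to a finite value or vanishes.
Limit = -4.

Final answer: -4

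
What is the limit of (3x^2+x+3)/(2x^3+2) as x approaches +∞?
This is an ∞/∞ indeterminate form as x → +∞.
Divide numerator and denominator by x^3 and let the lower-order terms vanish; the numerator's degree 2 is below the denominator's degree 3, so the quotient → 0.
Limit = 0.

Final answer: 0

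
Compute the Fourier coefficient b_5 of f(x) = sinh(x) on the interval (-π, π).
b_5 = (1/π) ∫_{-π}^{π} f(x)·sin(5x) dx.
Evaluate the integral (use parity and integration by parts as needed): b_5 = 5·sinh(π)/(13·π).

Final answer: 5·sinh(π)/(13·π)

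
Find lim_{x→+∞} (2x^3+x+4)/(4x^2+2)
This is an ∞/∞ indeterminate form as x → +∞.
Divide numerator and denominator by x^3 and let the lower-order terms vanish; the numerator's degree 3 exceeds the denominator's degree 2, so the quotient diverges.
Limit = ∞.

Final answer: ∞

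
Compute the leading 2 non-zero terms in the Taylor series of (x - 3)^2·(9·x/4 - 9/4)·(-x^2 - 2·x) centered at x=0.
-189·x^2/4 + 81·x/2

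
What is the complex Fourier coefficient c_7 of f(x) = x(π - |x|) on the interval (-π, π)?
Compute the real Fourier coefficients first: a_7 = 0, b_7 = 8/(343·π).
Then c_7 = (a_7 − i·b_7)/2 = -4·i/(343·π).

Final answer: -4·i/(343·π)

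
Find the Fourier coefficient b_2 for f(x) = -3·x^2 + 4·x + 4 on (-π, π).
b_2 = (1/π) ∫_{-π}^{π} f(x)·sin(2x) dx.
Evaluate the integral (use parity and integration by parts as needed): b_2 = -4.

Final answer: -4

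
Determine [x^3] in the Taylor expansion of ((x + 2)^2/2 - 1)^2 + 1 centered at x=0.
Expand to order 3: ((x + 2)^2/2 - 1)^2 + 1 = 2·x^3 + 5·x^2 + 4·x + 2 + O(x^4).
The coefficient of x^3 is 2.

Final answer: 2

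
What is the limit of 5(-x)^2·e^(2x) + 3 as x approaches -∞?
The product is a 0·∞ indeterminate form at x → -∞.
Rewrite the product as 5(-x)^2 / e^(-2x) (an ∞/∞ form) and apply L'Hôpital, or use the standard hierarchy e^(2|x|) ≫ |(-x)^2| as x → -∞.
The indeterminate product → 0, so the limit = 3.

Final answer: 3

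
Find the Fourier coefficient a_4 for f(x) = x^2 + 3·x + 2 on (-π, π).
a_4 = (1/π) ∫_{-π}^{π} f(x)·cos(4x) dx.
Evaluate the integral (use parity and integration by parts as needed): a_4 = 1/4.

Final answer: 1/4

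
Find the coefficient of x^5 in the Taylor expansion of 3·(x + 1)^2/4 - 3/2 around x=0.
Expand to order 5: 3·(x + 1)^2/4 - 3/2 = 3·x^2/4 + 3·x/2 - 3/4 + O(x^6).
The coefficient of x^5 is 0.

Final answer: 0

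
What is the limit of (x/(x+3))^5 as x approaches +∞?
As x → +∞: x/(x+3) = 1/(1 + 3/x) → 1, and the 5th power of a limit-1 base also → 1.
Limit = 1.

Final answer: 1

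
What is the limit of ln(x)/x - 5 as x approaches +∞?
Evaluate the dominant behaviour as x → +∞; each term tends to a finite value or vanishes.
Limit = -5.

Final answer: -5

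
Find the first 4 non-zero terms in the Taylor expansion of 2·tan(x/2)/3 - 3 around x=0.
x^5/360 + x^3/36 + x/3 - 3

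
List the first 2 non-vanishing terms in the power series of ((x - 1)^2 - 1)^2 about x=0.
-4·x^3 + 4·x^2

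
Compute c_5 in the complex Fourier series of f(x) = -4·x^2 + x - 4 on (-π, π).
Compute the real Fourier coefficients first: a_5 = 16/25, b_5 = 2/5.
Then c_5 = (a_5 − i·b_5)/2 = 8/25 - i/5.

Final answer: 8/25 - i/5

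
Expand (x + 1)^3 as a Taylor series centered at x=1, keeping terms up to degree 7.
8 + 12·(x - 1) + 6·(x - 1)^2 + (x - 1)^3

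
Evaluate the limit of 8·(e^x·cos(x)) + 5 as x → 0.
Direct substitution at x = 0 gives 13.

Final answer: 13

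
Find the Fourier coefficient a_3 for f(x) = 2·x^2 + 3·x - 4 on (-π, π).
a_3 = (1/π) ∫_{-π}^{π} f(x)·cos(3x) dx.
Evaluate the integral (use parity and integration by parts as needed): a_3 = -8/9.

Final answer: -8/9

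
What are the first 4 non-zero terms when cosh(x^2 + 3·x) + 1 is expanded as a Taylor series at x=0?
31·x^4/8 + 3·x^3 + 9·x^2/2 + 2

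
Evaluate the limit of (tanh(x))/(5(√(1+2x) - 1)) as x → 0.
Both numerator and denominator → 0 as x → 0; this is a 0/0 indeterminate form.
Expand each to leading order near x = 0: numerator ~ x, denominator ~ 5·x.
The limit of the ratio is 1/5.

Final answer: 1/5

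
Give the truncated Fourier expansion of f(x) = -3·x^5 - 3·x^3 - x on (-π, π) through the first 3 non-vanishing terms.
(-686 - 6·π^4 + 114·π^2)·sin(x) + (-12·π^2 + 19 + 3·π^4)·sin(2·x) + (-2·π^4 - 62/27 + 22·π^2/9)·sin(3·x)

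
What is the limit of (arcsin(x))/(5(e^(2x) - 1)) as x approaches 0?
Both numerator and denominator → 0 as x → 0; this is a 0/0 indeterminate form.
Expand each to leading order near x = 0: numerator ~ x, denominator ~ 10·x.
The limit of the ratio is 1/10.

Final answer: 1/10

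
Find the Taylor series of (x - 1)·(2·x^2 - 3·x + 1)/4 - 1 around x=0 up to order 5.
x^3/2 - 5·x^2/4 + x - 5/4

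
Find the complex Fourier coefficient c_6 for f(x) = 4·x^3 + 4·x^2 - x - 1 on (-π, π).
Compute the real Fourier coefficients first: a_6 = 4/9, b_6 = 5/9 - 4·π^2/3.
Then c_6 = (a_6 − i·b_6)/2 = 2/9 - 5·i/18 + 2·i·π^2/3.

Final answer: 2/9 - 5·i/18 + 2·i·π^2/3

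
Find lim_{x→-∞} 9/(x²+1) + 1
Evaluate the dominant behaviour as x → -∞; each term tends to a finite value or vanishes.
Limit = 1.

Final answer: 1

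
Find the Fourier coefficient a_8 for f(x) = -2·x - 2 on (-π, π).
a_8 = (1/π) ∫_{-π}^{π} f(x)·cos(8x) dx.
Evaluate the integral (use parity and integration by parts as needed): a_8 = 0.

Final answer: 0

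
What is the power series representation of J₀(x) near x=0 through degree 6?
-x^6/2304 + x^4/64 - x^2/4 + 1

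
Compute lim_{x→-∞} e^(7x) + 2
Evaluate the dominant behaviour as x → -∞; each term tends to a finite value or vanishes.
Limit = 2.

Final answer: 2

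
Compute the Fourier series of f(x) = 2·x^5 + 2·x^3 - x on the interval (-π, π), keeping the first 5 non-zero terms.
(-76·π^2 + 4·π^4 + 454)·sin(x) + (-2·π^4 - 11 + 8·π^2)·sin(2·x) + (-44·π^2/27 + 34/81 + 4·π^4/3)·sin(3·x) + (-π^4 + 13/32 + π^2/4)·sin(4·x) + (-274/625 + 4·π^2/25 + 4·π^4/5)·sin(5·x)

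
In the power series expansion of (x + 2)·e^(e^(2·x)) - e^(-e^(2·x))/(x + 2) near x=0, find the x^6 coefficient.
Expand to order 6: (x + 2)·e^(e^(2·x)) - e^(-e^(2·x))/(x + 2) = x^6·(437·e^(-1)/1920 + 2248·e/45) + x^5·(331·e^(-1)/960 + 566·e/15) + x^4·(-5·e^(-1)/32 + 80·e/3) + x^3·(-17·e^(-1)/48 + 52·e/3) + x^2·(-5·e^(-1)/8 + 10·e) + x·(5·e^(-1)/4 + 5·e) - e^(-1)/2 + 2·e + O(x^7).
The coefficient of x^6 is 437·e^(-1)/1920 + 2248·e/45.

Final answer: 437·e^(-1)/1920 + 2248·e/45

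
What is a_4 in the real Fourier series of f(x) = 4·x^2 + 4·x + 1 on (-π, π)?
a_4 = (1/π) ∫_{-π}^{π} f(x)·cos(4x) dx.
Evaluate the integral (use parity and integration by parts as needed): a_4 = 1.

Final answer: 1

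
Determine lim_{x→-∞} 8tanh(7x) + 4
Evaluate the dominant behaviour as x → -∞; each term tends to a finite value or vanishes.
Limit = -4.

Final answer: -4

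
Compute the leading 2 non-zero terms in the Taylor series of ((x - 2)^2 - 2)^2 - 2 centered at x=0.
2 - 16·x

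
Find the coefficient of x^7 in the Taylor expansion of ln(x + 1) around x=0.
Expand to order 7: ln(x + 1) = x^7/7 - x^6/6 + x^5/5 - x^4/4 + x^3/3 - x^2/2 + x + O(x^8).
The coefficient of x^7 is 1/7.

Final answer: 1/7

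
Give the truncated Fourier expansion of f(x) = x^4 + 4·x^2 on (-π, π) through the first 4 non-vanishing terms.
(32 - 8·π^2)·cos(x) + (1 + 2·π^2)·cos(2·x) + (-8·π^2/9 - 32/27)·cos(3·x) + 4·π^2/3 + π^4/5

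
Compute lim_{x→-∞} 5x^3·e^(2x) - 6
The product is a 0·∞ indeterminate form at x → -∞.
Rewrite the product as 5x^3 / e^(-2x) (an ∞/∞ form) and apply L'Hôpital, or use the standard hierarchy e^(2|x|) ≫ |x^3| as x → -∞.
The indeterminate product → 0, so the limit = -6.

Final answer: -6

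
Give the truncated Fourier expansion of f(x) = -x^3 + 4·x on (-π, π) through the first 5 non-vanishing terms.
(20 - 2·π^2)·sin(x) + (-11/2 + π^2)·sin(2·x) + (28/9 - 2·π^2/3)·sin(3·x) + (-35/16 + π^2/2)·sin(4·x) + (212/125 - 2·π^2/5)·sin(5·x)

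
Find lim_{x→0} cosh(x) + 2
Direct substitution at x = 0 gives 3.

Final answer: 3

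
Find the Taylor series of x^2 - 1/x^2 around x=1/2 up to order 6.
-15/4 + 17·(x - 1/2) - 47·(x - 1/2)^2 + 128·(x - 1/2)^3 - 320·(x - 1/2)^4 + 768·(x - 1/2)^5 - 1792·(x - 1/2)^6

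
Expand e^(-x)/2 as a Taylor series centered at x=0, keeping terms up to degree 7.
-x^7/10080 + x^6/1440 - x^5/240 + x^4/48 - x^3/12 + x^2/4 - x/2 + 1/2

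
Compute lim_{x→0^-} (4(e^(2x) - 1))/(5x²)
Both numerator and denominator → 0 as x → 0^-; this is a 0/0 indeterminate form.
Expand each to leading order near x = 0: numerator ~ 8·x, denominator ~ 5·x^2.
The limit of the ratio is -∞.

Final answer: -∞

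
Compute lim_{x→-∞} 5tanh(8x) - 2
Evaluate the dominant behaviour as x → -∞; each term tends to a finite value or vanishes.
Limit = -7.

Final answer: -7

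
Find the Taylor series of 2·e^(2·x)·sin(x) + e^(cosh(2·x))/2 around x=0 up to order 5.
41·x^5/60 + x^4·(2 + 4·e/3) + 11·x^3/3 + x^2·(e + 4) + 2·x + e/2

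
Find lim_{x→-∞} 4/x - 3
Evaluate the dominant behaviour as x → -∞; each term tends to a finite value or vanishes.
Limit = -3.

Final answer: -3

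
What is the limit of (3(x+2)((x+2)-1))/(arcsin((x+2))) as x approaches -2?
Both numerator and denominator → 0 as x → -2; this is a 0/0 indeterminate form.
Expand each to leading order near x = -2: numerator ~ -3·(x + 2), denominator ~ (x + 2).
The limit of the ratio is -3.

Final answer: -3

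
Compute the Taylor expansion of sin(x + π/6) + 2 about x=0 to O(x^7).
-x^6/1440 + √(3)·x^5/240 + x^4/48 - √(3)·x^3/12 - x^2/4 + √(3)·x/2 + 5/2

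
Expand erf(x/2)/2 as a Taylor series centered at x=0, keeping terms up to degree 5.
x^5/(320·√(π)) - x^3/(24·√(π)) + x/(2·√(π))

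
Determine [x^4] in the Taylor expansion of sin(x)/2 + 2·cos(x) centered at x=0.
Expand to order 4: sin(x)/2 + 2·cos(x) = x^4/12 - x^3/12 - x^2 + x/2 + 2 + O(x^5).
The coefficient of x^4 is 1/12.

Final answer: 1/12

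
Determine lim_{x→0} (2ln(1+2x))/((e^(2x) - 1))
Both numerator and denominator → 0 as x → 0; this is a 0/0 indeterminate form.
Expand each to leading order near x = 0: numerator ~ 4·x, denominator ~ 2·x.
The limit of the ratio is 2.

Final answer: 2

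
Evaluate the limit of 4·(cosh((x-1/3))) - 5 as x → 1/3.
Direct substitution at x = 1/3 gives -1.

Final answer: -1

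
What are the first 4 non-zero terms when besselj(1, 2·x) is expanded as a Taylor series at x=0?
-x^7/144 + x^5/12 - x^3/2 + x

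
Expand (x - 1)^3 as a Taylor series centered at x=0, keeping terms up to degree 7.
x^3 - 3·x^2 + 3·x - 1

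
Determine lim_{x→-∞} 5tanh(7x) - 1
Evaluate the dominant behaviour as x → -∞; each term tends to a finite value or vanishes.
Limit = -6.

Final answer: -6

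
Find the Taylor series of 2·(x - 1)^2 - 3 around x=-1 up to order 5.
5 - 8·(x + 1) + 2·(x + 1)^2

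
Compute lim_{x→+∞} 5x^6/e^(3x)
This is an ∞/∞ indeterminate form as x → +∞.
The exponential denominator e^(3x) dominates the polynomial numerator (e^x ≫ x^6 as x → ∞), so the quotient → 0.
Limit = 0.

Final answer: 0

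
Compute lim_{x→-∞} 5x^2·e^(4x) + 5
The product is a 0·∞ indeterminate form at x → -∞.
Rewrite the product as 5x^2 / e^(-4x) (an ∞/∞ form) and apply L'Hôpital, or use the standard hierarchy e^(4|x|) ≫ |x^2| as x → -∞.
The indeterminate product → 0, so the limit = 5.

Final answer: 5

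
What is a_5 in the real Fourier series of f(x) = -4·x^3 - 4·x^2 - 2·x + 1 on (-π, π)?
a_5 = (1/π) ∫_{-π}^{π} f(x)·cos(5x) dx.
Evaluate the integral (use parity and integration by parts as needed): a_5 = 16/25.

Final answer: 16/25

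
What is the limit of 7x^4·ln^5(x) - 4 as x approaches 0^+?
The product is a 0·∞ indeterminate form at x → 0⁺.
Rewrite the product as 7·ln^5(x) / x^(-4) and apply L'Hôpital, or use the standard hierarchy x^(-4) ≫ |ln x|^5 as x → 0⁺.
The indeterminate product → 0, so the limit = -4.

Final answer: -4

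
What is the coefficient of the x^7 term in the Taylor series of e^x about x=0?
Expand to order 7: e^x = x^7/5040 + x^6/720 + x^5/120 + x^4/24 + x^3/6 + x^2/2 + x + 1 + O(x^8).
The coefficient of x^7 is 1/5040.

Final answer: 1/5040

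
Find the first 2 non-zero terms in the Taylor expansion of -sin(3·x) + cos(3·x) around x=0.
1 - 3·x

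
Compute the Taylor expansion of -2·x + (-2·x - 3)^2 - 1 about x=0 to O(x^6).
4·x^2 + 10·x + 8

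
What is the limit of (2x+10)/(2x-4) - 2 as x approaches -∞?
Evaluate the dominant behaviour as x → -∞; each term tends to a finite value or vanishes.
Limit = -1.

Final answer: -1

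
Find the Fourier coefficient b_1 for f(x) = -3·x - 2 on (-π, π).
b_1 = (1/π) ∫_{-π}^{π} f(x)·sin(1x) dx.
Evaluate the integral (use parity and integration by parts as needed): b_1 = -6.

Final answer: -6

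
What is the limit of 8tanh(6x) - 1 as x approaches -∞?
Evaluate the dominant behaviour as x → -∞; each term tends to a finite value or vanishes.
Limit = -9.

Final answer: -9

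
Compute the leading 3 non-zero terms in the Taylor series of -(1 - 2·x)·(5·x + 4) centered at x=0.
10·x^2 + 3·x - 4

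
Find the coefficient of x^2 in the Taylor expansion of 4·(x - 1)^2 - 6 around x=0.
Expand to order 2: 4·(x - 1)^2 - 6 = 4·x^2 - 8·x - 2 + O(x^3).
The coefficient of x^2 is 4.

Final answer: 4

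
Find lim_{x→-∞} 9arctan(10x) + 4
Evaluate the dominant behaviour as x → -∞; each term tends to a finite value or vanishes.
Limit = 4 - 9·π/2.

Final answer: 4 - 9·π/2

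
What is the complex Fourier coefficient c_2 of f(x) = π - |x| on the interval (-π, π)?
Compute the real Fourier coefficients first: a_2 = 0, b_2 = 0.
Then c_2 = (a_2 − i·b_2)/2 = 0.

Final answer: 0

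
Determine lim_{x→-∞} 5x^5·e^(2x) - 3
The product is a 0·∞ indeterminate form at x → -∞.
Rewrite the product as 5x^5 / e^(-2x) (an ∞/∞ form) and apply L'Hôpital, or use the standard hierarchy e^(2|x|) ≫ |x^5| as x → -∞.
The indeterminate product → 0, so the limit = -3.

Final answer: -3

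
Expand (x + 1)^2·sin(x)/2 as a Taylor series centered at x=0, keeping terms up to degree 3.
5·x^3/12 + x^2 + x/2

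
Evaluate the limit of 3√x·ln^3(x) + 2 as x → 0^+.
The product is a 0·∞ indeterminate form at x → 0⁺.
Rewrite the product as 3·ln^3(x) / x^(-1/2) and apply L'Hôpital, or use the standard hierarchy x^(-1/2) ≫ |ln x|^3 as x → 0⁺.
The indeterminate product → 0, so the limit = 2.

Final answer: 2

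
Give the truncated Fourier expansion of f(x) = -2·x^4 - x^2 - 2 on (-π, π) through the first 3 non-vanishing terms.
(-92 + 16·π^2)·cos(x) + (5 - 4·π^2)·cos(2·x) - 2·π^4/5 - π^2/3 - 2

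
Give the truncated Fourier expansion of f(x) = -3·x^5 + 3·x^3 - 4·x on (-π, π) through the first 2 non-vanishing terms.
(-764 - 6·π^4 + 126·π^2)·sin(x) + (-18·π^2 + 31 + 3·π^4)·sin(2·x)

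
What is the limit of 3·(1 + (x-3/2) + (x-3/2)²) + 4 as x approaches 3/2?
Direct substitution at x = 3/2 gives 7.

Final answer: 7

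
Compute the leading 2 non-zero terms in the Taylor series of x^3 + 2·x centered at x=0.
x^3 + 2·x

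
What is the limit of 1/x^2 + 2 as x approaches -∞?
Evaluate the dominant behaviour as x → -∞; each term tends to a finite value or vanishes.
Limit = 2.

Final answer: 2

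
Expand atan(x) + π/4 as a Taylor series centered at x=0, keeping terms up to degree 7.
-x^7/7 + x^5/5 - x^3/3 + x + π/4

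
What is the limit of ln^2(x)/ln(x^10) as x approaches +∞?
This is an ∞/∞ indeterminate form as x → +∞.
Write ln(x^10) = 10·ln(x), reducing the quotient to ln(x)/10 → ∞.
Limit = ∞.

Final answer: ∞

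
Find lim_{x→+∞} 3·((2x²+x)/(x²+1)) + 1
Evaluate the dominant behaviour as x → +∞; each term tends to a finite value or vanishes.
Limit = 7.

Final answer: 7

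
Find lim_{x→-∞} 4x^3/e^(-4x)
This is an ∞/∞ indeterminate form as x → -∞.
Compare growth rates of the dominant terms (exponentials ≫ polynomials ≫ logarithms), or apply L'Hôpital's rule; the quotient → 0.
Limit = 0.

Final answer: 0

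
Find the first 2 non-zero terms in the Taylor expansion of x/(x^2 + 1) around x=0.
-x^3 + x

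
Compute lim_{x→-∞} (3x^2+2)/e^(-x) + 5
The quotient is an ∞/∞ indeterminate form as x → -∞.
Compare growth rates of the dominant terms (exponentials ≫ polynomials ≫ logarithms), or apply L'Hôpital's rule; the quotient → 0.
Adding the constant: 0 + 5 = 5. Limit = 5.

Final answer: 5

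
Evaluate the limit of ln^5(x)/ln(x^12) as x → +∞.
This is an ∞/∞ indeterminate form as x → +∞.
Write ln(x^12) = 12·ln(x), reducing the quotient to ln^4(x)/12 → ∞.
Limit = ∞.

Final answer: ∞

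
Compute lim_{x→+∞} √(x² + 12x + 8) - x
This is an ∞ − ∞ indeterminate form.
Multiply and divide by the conjugate √(x²+12x + 8) + x; the x² terms cancel, leaving (12x + 8)/(√(x²+12x + 8)+x) → 12/2 = 6.
Limit = 6.

Final answer: 6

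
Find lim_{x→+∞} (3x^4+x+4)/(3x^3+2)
This is an ∞/∞ indeterminate form as x → +∞.
Divide numerator and denominator by x^4 and let the lower-order terms vanish; the numerator's degree 4 exceeds the denominator's degree 3, so the quotient diverges.
Limit = ∞.

Final answer: ∞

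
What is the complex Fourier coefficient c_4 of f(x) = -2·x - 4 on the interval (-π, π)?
Compute the real Fourier coefficients first: a_4 = 0, b_4 = 1.
Then c_4 = (a_4 − i·b_4)/2 = -i/2.

Final answer: -i/2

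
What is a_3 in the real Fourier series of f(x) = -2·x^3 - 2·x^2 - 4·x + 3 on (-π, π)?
a_3 = (1/π) ∫_{-π}^{π} f(x)·cos(3x) dx.
Evaluate the integral (use parity and integration by parts as needed): a_3 = 8/9.

Final answer: 8/9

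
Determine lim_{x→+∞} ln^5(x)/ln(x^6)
This is an ∞/∞ indeterminate form as x → +∞.
Write ln(x^6) = 6·ln(x), reducing the quotient to ln^4(x)/6 → ∞.
Limit = ∞.

Final answer: ∞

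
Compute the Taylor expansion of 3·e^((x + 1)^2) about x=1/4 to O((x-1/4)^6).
3·e^(25/16) + 15·e^(25/16)·(x - 1/4)/2 + 99·e^(25/16)·(x - 1/4)^2/8 + 245·e^(25/16)·(x - 1/4)^3/16 + 2017·e^(25/16)·(x - 1/4)^4/128 + 3585·e^(25/16)·(x - 1/4)^5/256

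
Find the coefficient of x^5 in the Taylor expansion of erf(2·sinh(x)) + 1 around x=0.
Expand to order 5: erf(2·sinh(x)) + 1 = 113·x^5/(30·√(π)) - 14·x^3/(3·√(π)) + 4·x/√(π) + 1 + O(x^6).
The coefficient of x^5 is 113/(30·√(π)).

Final answer: 113/(30·√(π))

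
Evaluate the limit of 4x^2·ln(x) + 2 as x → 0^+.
The product is a 0·∞ indeterminate form at x → 0⁺.
Rewrite the product as 4·ln(x) / x^(-2) and apply L'Hôpital, or use the standard hierarchy x^(-2) ≫ |ln x| as x → 0⁺.
The indeterminate product → 0, so the limit = 2.

Final answer: 2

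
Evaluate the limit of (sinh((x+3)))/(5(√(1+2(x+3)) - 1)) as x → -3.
Both numerator and denominator → 0 as x → -3; this is a 0/0 indeterminate form.
Expand each to leading order near x = -3: numerator ~ (x + 3), denominator ~ 5·(x + 3).
The limit of the ratio is 1/5.

Final answer: 1/5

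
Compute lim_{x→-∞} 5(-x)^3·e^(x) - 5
The product is a 0·∞ indeterminate form at x → -∞.
Rewrite the product as 5(-x)^3 / e^(-x) (an ∞/∞ form) and apply L'Hôpital, or use the standard hierarchy e^(|x|) ≫ |(-x)^3| as x → -∞.
The indeterminate product → 0, so the limit = -5.

Final answer: -5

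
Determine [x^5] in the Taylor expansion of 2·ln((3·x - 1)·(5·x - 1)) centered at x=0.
Expand to order 5: 2·ln((3·x - 1)·(5·x - 1)) = -6736·x^5/5 - 353·x^4 - 304·x^3/3 - 34·x^2 - 16·x + O(x^6).
The coefficient of x^5 is -6736/5.

Final answer: -6736/5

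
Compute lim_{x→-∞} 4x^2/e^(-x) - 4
The quotient is an ∞/∞ indeterminate form as x → -∞.
Compare growth rates of the dominant terms (exponentials ≫ polynomials ≫ logarithms), or apply L'Hôpital's rule; the quotient → 0.
Adding the constant: 0 - 4 = -4. Limit = -4.

Final answer: -4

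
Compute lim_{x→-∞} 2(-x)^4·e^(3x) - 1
The product is a 0·∞ indeterminate form at x → -∞.
Rewrite the product as 2(-x)^4 / e^(-3x) (an ∞/∞ form) and apply L'Hôpital, or use the standard hierarchy e^(3|x|) ≫ |(-x)^4| as x → -∞.
The indeterminate product → 0, so the limit = -1.

Final answer: -1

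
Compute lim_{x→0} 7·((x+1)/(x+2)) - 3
Direct substitution at x = 0 gives 1/2.

Final answer: 1/2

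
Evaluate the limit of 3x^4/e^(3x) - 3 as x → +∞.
The quotient is an ∞/∞ indeterminate form as x → +∞.
The exponential denominator e^(3x) dominates the polynomial numerator (e^x ≫ x^4 as x → ∞), so the quotient → 0.
Adding the constant: 0 - 3 = -3. Limit = -3.

Final answer: -3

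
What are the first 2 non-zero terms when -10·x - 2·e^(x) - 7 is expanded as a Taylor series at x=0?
-12·x - 9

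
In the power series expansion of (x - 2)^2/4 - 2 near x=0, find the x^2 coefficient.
Expand to order 2: (x - 2)^2/4 - 2 = x^2/4 - x - 1 + O(x^3).
The coefficient of x^2 is 1/4.

Final answer: 1/4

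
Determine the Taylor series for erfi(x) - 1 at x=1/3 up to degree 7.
-1 + erfi(1/3) + 2·e^(1/9)·(x - 1/3)/√(π) + 2·e^(1/9)·(x - 1/3)^2/(3·√(π)) + 22·e^(1/9)·(x - 1/3)^3/(27·√(π)) + 29·e^(1/9)·(x - 1/3)^4/(81·√(π)) + 71·e^(1/9)·(x - 1/3)^5/(243·√(π)) + 1399·e^(1/9)·(x - 1/3)^6/(10935·√(π)) + 18773·e^(1/9)·(x - 1/3)^7/(229635·√(π))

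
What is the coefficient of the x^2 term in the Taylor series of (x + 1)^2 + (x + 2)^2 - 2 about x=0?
Expand to order 2: (x + 1)^2 + (x + 2)^2 - 2 = 2·x^2 + 6·x + 3 + O(x^3).
The coefficient of x^2 is 2.

Final answer: 2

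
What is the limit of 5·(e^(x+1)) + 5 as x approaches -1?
Direct substitution at x = -1 gives 10.

Final answer: 10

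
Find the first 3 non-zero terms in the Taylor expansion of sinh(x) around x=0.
x^5/120 + x^3/6 + x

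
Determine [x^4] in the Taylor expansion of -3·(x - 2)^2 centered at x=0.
Expand to order 4: -3·(x - 2)^2 = -3·x^2 + 12·x - 12 + O(x^5).
The coefficient of x^4 is 0.

Final answer: 0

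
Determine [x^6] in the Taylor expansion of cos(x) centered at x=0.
Expand to order 6: cos(x) = -x^6/720 + x^4/24 - x^2/2 + 1 + O(x^7).
The coefficient of x^6 is -1/720.

Final answer: -1/720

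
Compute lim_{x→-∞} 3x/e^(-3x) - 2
The quotient is an ∞/∞ indeterminate form as x → -∞.
Compare growth rates of the dominant terms (exponentials ≫ polynomials ≫ logarithms), or apply L'Hôpital's rule; the quotient → 0.
Adding the constant: 0 - 2 = -2. Limit = -2.

Final answer: -2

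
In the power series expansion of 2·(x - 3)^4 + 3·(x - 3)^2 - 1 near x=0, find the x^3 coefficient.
Expand to order 3: 2·(x - 3)^4 + 3·(x - 3)^2 - 1 = -24·x^3 + 111·x^2 - 234·x + 188 + O(x^4).
The coefficient of x^3 is -24.

Final answer: -24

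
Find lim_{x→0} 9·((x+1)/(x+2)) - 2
Direct substitution at x = 0 gives 5/2.

Final answer: 5/2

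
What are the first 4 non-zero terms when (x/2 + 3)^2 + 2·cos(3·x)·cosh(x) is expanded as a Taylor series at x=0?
7·x^4/3 - 31·x^2/4 + 3·x + 11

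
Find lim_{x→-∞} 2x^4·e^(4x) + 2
The product is a 0·∞ indeterminate form at x → -∞.
Rewrite the product as 2x^4 / e^(-4x) (an ∞/∞ form) and apply L'Hôpital, or use the standard hierarchy e^(4|x|) ≫ |x^4| as x → -∞.
The indeterminate product → 0, so the limit = 2.

Final answer: 2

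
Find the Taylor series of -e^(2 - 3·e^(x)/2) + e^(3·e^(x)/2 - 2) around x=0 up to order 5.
x^5·(97·e^(1/2)/1280 + 1897·e^(-1/2)/1280) + x^4·(5·e^(1/2)/128 + 227·e^(-1/2)/128) + x^3·(-5·e^(1/2)/16 + 31·e^(-1/2)/16) + x^2·(-3·e^(1/2)/8 + 15·e^(-1/2)/8) + x·(3·e^(-1/2)/2 + 3·e^(1/2)/2) - e^(1/2) + e^(-1/2)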